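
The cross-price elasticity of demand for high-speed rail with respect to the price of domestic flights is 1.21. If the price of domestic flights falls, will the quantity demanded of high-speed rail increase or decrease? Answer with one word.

ε > 0 and the price of domestic flights falls, so the quantity of high-speed rail moves in the same direction: it decreases.

decrease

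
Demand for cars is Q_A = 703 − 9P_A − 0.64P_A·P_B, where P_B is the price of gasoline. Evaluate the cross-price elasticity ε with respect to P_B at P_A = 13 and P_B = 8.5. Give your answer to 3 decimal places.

-0.137

At P_A = 13 and P_B = 8.5: Q_A = 515.28.
∂Q_A/∂P_B = -0.64P_A = -0.64(13) = -8.3200.
ε = (∂Q_A/∂P_B)(P_B/Q_A) = -8.3200 × (8.5/515.28) ≈ -0.137.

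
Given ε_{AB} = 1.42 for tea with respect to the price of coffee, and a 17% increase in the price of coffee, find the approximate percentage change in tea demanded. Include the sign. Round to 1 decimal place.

%ΔQ ≈ ε × %ΔP of coffee = 1.42 × (17%) = 24.1%.
Demand for tea rises by about 24.1%.

24.1%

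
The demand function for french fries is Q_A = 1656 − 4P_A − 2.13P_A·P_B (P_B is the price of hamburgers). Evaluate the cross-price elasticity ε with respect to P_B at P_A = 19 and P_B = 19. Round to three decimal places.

-0.948

At P_A = 19 and P_B = 19: Q_A = 811.07.
∂Q_A/∂P_B = -2.13P_A = -2.13(19) = -40.4700.
ε = (∂Q_A/∂P_B)(P_B/Q_A) = -40.4700 × (19/811.07) ≈ -0.948.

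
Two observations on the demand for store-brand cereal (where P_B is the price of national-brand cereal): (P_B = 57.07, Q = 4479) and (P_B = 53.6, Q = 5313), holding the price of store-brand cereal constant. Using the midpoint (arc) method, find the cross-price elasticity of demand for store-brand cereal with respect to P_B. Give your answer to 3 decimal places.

ΔQ_A = 5313 − 4479 = 834; ΔP_B = 53.6 − 57.07 = -3.47.
Midpoints: Q̄_A = 4896.0, P̄_B = 55.34.
ε = (ΔQ_A/Q̄_A)/(ΔP_B/P̄_B) = (834/4896.0)/(-3.47/55.34) ≈ -2.716.
ε < 0: store-brand cereal and national-brand cereal are complements.

-2.716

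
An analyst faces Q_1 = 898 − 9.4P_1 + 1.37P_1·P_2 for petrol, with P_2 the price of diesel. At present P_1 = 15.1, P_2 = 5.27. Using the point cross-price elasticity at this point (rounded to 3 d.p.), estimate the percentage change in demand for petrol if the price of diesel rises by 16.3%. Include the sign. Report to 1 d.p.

At P_1 = 15.1, P_2 = 5.27: Q_1 = 865.080.
∂Q_1/∂P_2 = 1.37P_1 = 20.6870.
ε = (∂Q_1/∂P_2)(P_2/Q_1) = 20.6870 × 5.27/865.080 ≈ 0.126.
%ΔQ_1 ≈ ε × %ΔP_2 = 0.126 × (16.3%) = 2.1%.

2.1%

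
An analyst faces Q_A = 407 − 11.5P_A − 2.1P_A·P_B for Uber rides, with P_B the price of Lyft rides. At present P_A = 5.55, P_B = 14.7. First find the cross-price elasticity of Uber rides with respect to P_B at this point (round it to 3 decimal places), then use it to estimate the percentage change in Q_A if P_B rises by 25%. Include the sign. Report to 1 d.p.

-24.9%

At P_A = 5.55, P_B = 14.7: Q_A = 171.847.
∂Q_A/∂P_B = -2.1P_A = -11.6550.
ε = (∂Q_A/∂P_B)(P_B/Q_A) = -11.6550 × 14.7/171.847 ≈ -0.997.
%ΔQ_A ≈ ε × %ΔP_B = -0.997 × (25%) = -24.9%.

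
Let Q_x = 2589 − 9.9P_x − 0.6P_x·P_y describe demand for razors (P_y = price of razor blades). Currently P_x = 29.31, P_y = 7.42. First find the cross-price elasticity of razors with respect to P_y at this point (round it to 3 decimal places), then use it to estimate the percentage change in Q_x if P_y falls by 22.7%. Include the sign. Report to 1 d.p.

At P_x = 29.31, P_y = 7.42: Q_x = 2168.343.
∂Q_x/∂P_y = -0.6P_x = -17.5860.
ε = (∂Q_x/∂P_y)(P_y/Q_x) = -17.5860 × 7.42/2168.343 ≈ -0.060.
%ΔQ_x ≈ ε × %ΔP_y = -0.060 × (-22.7%) = 1.4%.

1.4%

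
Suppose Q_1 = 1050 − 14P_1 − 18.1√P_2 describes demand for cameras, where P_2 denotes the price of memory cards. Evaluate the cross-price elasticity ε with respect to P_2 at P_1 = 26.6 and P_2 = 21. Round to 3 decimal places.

-0.070

At P_1 = 26.6 and P_2 = 21: Q_1 = 594.655.
∂Q_1/∂P_2 = -18.1/(2√P_2) = -18.1/(2√21) = -1.9749.
ε = (∂Q_1/∂P_2)(P_2/Q_1) = -1.9749 × (21/594.655) ≈ -0.070.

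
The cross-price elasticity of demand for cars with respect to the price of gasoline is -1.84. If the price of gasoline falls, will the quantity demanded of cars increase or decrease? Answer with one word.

increase

ε < 0 and the price of gasoline falls, so the quantity of cars moves in the opposite direction: it increases.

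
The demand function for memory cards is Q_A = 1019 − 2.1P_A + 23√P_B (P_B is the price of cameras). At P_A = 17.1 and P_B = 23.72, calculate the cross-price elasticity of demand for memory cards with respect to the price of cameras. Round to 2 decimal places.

0.05

At P_A = 17.1 and P_B = 23.72: Q_A = 1095.107.
∂Q_A/∂P_B = 23/(2√P_B) = 23/(2√23.72) = 2.3612.
ε = (∂Q_A/∂P_B)(P_B/Q_A) = 2.3612 × (23.72/1095.107) ≈ 0.05.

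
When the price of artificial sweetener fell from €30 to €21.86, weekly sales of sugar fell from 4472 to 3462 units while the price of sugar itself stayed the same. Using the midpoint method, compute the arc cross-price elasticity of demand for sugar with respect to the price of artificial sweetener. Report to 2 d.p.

0.81

ΔQ_A = 3462 − 4472 = -1010; ΔP_B = 21.86 − 30 = -8.14.
Midpoints: Q̄_A = 3967.0, P̄_B = 25.93.
ε = (ΔQ_A/Q̄_A)/(ΔP_B/P̄_B) = (-1010/3967.0)/(-8.14/25.93) ≈ 0.81.
ε > 0: sugar and artificial sweetener are substitutes.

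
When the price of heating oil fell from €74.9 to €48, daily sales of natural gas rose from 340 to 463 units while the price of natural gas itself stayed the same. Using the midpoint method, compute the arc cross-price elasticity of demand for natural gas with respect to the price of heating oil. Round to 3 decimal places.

-0.700

ΔQ_A = 463 − 340 = 123; ΔP_B = 48 − 74.9 = -26.9.
Midpoints: Q̄_A = 401.5, P̄_B = 61.45.
ε = (ΔQ_A/Q̄_A)/(ΔP_B/P̄_B) = (123/401.5)/(-26.9/61.45) ≈ -0.700.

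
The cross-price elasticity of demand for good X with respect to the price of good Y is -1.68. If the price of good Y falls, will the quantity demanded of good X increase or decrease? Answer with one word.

increase

ε < 0 and the price of good Y falls, so the quantity of good X moves in the opposite direction: it increases.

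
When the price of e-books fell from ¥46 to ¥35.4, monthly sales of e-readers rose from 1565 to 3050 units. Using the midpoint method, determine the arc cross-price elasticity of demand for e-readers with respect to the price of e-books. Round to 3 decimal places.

-2.471

ΔQ_A = 3050 − 1565 = 1485; ΔP_B = 35.4 − 46 = -10.6.
Midpoints: Q̄_A = 2307.5, P̄_B = 40.70.
ε = (ΔQ_A/Q̄_A)/(ΔP_B/P̄_B) = (1485/2307.5)/(-10.6/40.70) ≈ -2.471.
ε < 0: e-readers and e-books are complements.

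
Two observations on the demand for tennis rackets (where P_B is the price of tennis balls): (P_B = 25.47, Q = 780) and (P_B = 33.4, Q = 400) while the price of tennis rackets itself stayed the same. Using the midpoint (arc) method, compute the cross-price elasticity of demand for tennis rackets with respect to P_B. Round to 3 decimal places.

-2.391

ΔQ_A = 400 − 780 = -380; ΔP_B = 33.4 − 25.47 = 7.93.
Midpoints: Q̄_A = 590.0, P̄_B = 29.43.
ε = (ΔQ_A/Q̄_A)/(ΔP_B/P̄_B) = (-380/590.0)/(7.93/29.43) ≈ -2.391.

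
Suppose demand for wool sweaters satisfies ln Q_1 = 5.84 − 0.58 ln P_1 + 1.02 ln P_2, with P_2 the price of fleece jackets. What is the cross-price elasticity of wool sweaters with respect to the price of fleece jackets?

In a log-linear (constant-elasticity) demand function, the coefficient on ln P_2 is the cross-price elasticity.
ε = 1.02. Positive, so wool sweaters and fleece jackets are substitutes.

1.02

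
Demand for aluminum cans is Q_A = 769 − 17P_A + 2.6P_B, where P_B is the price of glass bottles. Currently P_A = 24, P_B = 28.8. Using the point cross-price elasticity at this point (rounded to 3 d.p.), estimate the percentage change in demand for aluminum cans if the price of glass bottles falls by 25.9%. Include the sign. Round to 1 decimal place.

At P_A = 24, P_B = 28.8: Q_A = 435.88.
∂Q_A/∂P_B = 2.6.
ε = (∂Q_A/∂P_B)(P_B/Q_A) = 2.6000 × 28.8/435.88 ≈ 0.172.
%ΔQ_A ≈ ε × %ΔP_B = 0.172 × (-25.9%) = -4.5%.

-4.5%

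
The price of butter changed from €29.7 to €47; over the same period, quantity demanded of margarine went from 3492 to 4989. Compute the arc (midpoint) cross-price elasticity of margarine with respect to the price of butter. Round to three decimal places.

0.783

ΔQ_A = 4989 − 3492 = 1497; ΔP_B = 47 − 29.7 = 17.3.
Midpoints: Q̄_A = 4240.5, P̄_B = 38.35.
ε = (ΔQ_A/Q̄_A)/(ΔP_B/P̄_B) = (1497/4240.5)/(17.3/38.35) ≈ 0.783.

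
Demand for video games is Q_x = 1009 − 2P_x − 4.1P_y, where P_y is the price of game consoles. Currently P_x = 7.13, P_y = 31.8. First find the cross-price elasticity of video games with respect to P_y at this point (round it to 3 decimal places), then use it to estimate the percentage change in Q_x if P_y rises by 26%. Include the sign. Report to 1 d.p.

-3.9%

At P_x = 7.13, P_y = 31.8: Q_x = 864.36.
∂Q_x/∂P_y = -4.1.
ε = (∂Q_x/∂P_y)(P_y/Q_x) = -4.1000 × 31.8/864.36 ≈ -0.151.
%ΔQ_x ≈ ε × %ΔP_y = -0.151 × (26%) = -3.9%.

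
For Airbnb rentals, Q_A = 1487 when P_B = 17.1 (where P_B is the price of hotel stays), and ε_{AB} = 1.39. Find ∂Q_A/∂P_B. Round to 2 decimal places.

120.87

ε = (∂Q_A/∂P_B)·(P_B/Q_A) ⇒ ∂Q_A/∂P_B = ε·Q_A/P_B = 1.39 × 1487/17.1 ≈ 120.87.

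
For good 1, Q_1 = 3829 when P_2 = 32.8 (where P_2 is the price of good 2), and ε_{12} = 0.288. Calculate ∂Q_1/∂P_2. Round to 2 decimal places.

33.62

ε = (∂Q_1/∂P_2)·(P_2/Q_1) ⇒ ∂Q_1/∂P_2 = ε·Q_1/P_2 = 0.288 × 3829/32.8 ≈ 33.62.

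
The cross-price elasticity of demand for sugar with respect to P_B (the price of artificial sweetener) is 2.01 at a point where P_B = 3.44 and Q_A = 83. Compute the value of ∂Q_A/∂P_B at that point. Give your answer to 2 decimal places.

48.50

ε = (∂Q_A/∂P_B)·(P_B/Q_A) ⇒ ∂Q_A/∂P_B = ε·Q_A/P_B = 2.01 × 83/3.44 ≈ 48.50.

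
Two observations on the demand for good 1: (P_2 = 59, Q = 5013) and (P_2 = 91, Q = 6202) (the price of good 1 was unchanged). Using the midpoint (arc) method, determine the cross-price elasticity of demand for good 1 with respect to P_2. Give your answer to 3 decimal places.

0.497

ΔQ_1 = 6202 − 5013 = 1189; ΔP_2 = 91 − 59 = 32.
Midpoints: Q̄_1 = 5607.5, P̄_2 = 75.00.
ε = (ΔQ_1/Q̄_1)/(ΔP_2/P̄_2) = (1189/5607.5)/(32/75.00) ≈ 0.497.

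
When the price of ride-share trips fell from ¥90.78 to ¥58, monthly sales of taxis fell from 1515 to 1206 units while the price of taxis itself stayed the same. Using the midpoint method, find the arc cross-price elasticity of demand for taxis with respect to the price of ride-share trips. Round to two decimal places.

0.52

ΔQ_A = 1206 − 1515 = -309; ΔP_B = 58 − 90.78 = -32.78.
Midpoints: Q̄_A = 1360.5, P̄_B = 74.39.
ε = (ΔQ_A/Q̄_A)/(ΔP_B/P̄_B) = (-309/1360.5)/(-32.78/74.39) ≈ 0.52.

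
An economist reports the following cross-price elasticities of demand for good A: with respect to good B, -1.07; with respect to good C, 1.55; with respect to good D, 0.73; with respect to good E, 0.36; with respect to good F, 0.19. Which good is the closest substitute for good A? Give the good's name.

Substitutes have ε > 0. Among the positive values, 1.55 (good C) is largest.

good C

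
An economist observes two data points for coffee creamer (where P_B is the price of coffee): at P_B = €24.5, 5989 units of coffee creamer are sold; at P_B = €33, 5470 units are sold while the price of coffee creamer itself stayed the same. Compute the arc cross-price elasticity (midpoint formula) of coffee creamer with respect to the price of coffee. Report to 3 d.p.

ΔQ_A = 5470 − 5989 = -519; ΔP_B = 33 − 24.5 = 8.5.
Midpoints: Q̄_A = 5729.5, P̄_B = 28.75.
ε = (ΔQ_A/Q̄_A)/(ΔP_B/P̄_B) = (-519/5729.5)/(8.5/28.75) ≈ -0.306.

-0.306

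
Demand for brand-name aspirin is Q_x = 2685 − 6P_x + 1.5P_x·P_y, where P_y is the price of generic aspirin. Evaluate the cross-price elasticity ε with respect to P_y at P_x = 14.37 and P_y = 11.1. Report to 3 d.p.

0.084

At P_x = 14.37 and P_y = 11.1: Q_x = 2838.041.
∂Q_x/∂P_y = 1.5P_x = 1.5(14.37) = 21.5550.
ε = (∂Q_x/∂P_y)(P_y/Q_x) = 21.5550 × (11.1/2838.041) ≈ 0.084.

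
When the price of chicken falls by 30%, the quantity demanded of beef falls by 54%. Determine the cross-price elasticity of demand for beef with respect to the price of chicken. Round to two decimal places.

ε = (%ΔQ of beef) / (%ΔP of chicken) = (-54%) / (-30%) ≈ 1.80.
Positive cross-price elasticity: substitutes.

1.80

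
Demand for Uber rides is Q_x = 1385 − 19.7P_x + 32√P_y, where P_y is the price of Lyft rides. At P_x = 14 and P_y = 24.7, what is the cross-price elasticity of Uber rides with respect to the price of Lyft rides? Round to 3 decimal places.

At P_x = 14 and P_y = 24.7: Q_x = 1268.237.
∂Q_x/∂P_y = 32/(2√P_y) = 32/(2√24.7) = 3.2194.
ε = (∂Q_x/∂P_y)(P_y/Q_x) = 3.2194 × (24.7/1268.237) ≈ 0.063.
ε > 0: substitutes.

0.063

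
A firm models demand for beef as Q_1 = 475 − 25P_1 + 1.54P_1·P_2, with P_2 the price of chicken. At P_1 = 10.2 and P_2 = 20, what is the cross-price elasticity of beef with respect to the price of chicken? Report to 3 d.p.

0.588

At P_1 = 10.2 and P_2 = 20: Q_1 = 534.16.
∂Q_1/∂P_2 = 1.54P_1 = 1.54(10.2) = 15.7080.
ε = (∂Q_1/∂P_2)(P_2/Q_1) = 15.7080 × (20/534.16) ≈ 0.588.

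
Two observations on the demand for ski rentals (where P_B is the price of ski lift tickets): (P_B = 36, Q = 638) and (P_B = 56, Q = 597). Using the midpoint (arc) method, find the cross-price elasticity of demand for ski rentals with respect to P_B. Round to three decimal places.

ΔQ_A = 597 − 638 = -41; ΔP_B = 56 − 36 = 20.
Midpoints: Q̄_A = 617.5, P̄_B = 46.00.
ε = (ΔQ_A/Q̄_A)/(ΔP_B/P̄_B) = (-41/617.5)/(20/46.00) ≈ -0.153.
ε < 0: ski rentals and ski lift tickets are complements.

-0.153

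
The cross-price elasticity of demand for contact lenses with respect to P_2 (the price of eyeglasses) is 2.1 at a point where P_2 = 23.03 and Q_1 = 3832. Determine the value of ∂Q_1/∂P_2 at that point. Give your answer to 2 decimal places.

349.42

ε = (∂Q_1/∂P_2)·(P_2/Q_1) ⇒ ∂Q_1/∂P_2 = ε·Q_1/P_2 = 2.1 × 3832/23.03 ≈ 349.42.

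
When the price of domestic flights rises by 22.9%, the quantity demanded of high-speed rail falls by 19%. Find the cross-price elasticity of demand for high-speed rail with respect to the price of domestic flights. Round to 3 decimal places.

-0.830

ε = (%ΔQ of high-speed rail) / (%ΔP of domestic flights) = (-19%) / (22.9%) ≈ -0.830.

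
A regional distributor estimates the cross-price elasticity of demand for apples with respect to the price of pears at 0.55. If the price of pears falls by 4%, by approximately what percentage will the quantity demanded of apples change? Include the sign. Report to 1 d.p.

-2.2%

%ΔQ ≈ ε × %ΔP of pears = 0.55 × (-4%) = -2.2%.
Demand for apples falls by about 2.2%.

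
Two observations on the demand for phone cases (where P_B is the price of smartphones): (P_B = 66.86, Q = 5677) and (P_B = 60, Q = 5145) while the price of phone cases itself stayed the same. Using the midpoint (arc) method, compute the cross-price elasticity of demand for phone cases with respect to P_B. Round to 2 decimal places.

0.91

ΔQ_A = 5145 − 5677 = -532; ΔP_B = 60 − 66.86 = -6.86.
Midpoints: Q̄_A = 5411.0, P̄_B = 63.43.
ε = (ΔQ_A/Q̄_A)/(ΔP_B/P̄_B) = (-532/5411.0)/(-6.86/63.43) ≈ 0.91.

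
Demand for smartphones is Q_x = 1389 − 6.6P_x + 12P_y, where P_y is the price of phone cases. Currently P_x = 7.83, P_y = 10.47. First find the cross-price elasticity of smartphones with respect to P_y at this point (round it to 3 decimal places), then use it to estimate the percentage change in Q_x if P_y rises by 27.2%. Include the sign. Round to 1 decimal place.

At P_x = 7.83, P_y = 10.47: Q_x = 1462.962.
∂Q_x/∂P_y = 12.
ε = (∂Q_x/∂P_y)(P_y/Q_x) = 12.0000 × 10.47/1462.962 ≈ 0.086.
%ΔQ_x ≈ ε × %ΔP_y = 0.086 × (27.2%) = 2.3%.

2.3%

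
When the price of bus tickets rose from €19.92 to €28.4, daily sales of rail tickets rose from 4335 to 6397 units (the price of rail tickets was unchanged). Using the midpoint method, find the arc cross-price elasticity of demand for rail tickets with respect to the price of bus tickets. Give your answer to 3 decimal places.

ΔQ_A = 6397 − 4335 = 2062; ΔP_B = 28.4 − 19.92 = 8.48.
Midpoints: Q̄_A = 5366.0, P̄_B = 24.16.
ε = (ΔQ_A/Q̄_A)/(ΔP_B/P̄_B) = (2062/5366.0)/(8.48/24.16) ≈ 1.095.

1.095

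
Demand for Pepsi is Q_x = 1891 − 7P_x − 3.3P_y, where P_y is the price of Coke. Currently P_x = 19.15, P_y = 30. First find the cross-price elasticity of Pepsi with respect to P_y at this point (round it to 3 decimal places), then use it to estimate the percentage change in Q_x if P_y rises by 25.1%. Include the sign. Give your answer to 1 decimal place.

-1.5%

At P_x = 19.15, P_y = 30: Q_x = 1657.95.
∂Q_x/∂P_y = -3.3.
ε = (∂Q_x/∂P_y)(P_y/Q_x) = -3.3000 × 30/1657.95 ≈ -0.060.
%ΔQ_x ≈ ε × %ΔP_y = -0.060 × (25.1%) = -1.5%.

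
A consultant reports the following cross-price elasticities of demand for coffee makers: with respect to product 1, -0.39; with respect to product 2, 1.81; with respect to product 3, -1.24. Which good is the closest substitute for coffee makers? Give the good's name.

Substitutes have ε > 0. Among the positive values, 1.81 (product 2) is largest.

product 2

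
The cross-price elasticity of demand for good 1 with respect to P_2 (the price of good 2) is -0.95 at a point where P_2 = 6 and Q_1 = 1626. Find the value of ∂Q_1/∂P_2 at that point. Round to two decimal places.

ε = (∂Q_1/∂P_2)·(P_2/Q_1) ⇒ ∂Q_1/∂P_2 = ε·Q_1/P_2 = -0.95 × 1626/6 ≈ -257.45.

-257.45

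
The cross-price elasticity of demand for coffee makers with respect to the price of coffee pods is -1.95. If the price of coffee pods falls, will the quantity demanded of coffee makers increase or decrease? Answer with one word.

ε < 0 and the price of coffee pods falls, so the quantity of coffee makers moves in the opposite direction: it increases.

increase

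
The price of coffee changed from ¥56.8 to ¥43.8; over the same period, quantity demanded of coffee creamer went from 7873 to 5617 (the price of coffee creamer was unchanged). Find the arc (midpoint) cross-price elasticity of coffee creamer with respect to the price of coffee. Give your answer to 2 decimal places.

1.29

ΔQ_A = 5617 − 7873 = -2256; ΔP_B = 43.8 − 56.8 = -13.
Midpoints: Q̄_A = 6745.0, P̄_B = 50.30.
ε = (ΔQ_A/Q̄_A)/(ΔP_B/P̄_B) = (-2256/6745.0)/(-13/50.30) ≈ 1.29.
ε > 0: coffee creamer and coffee are substitutes.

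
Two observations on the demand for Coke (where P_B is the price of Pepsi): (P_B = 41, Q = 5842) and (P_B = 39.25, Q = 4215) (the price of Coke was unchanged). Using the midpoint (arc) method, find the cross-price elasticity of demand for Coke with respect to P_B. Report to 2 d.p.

ΔQ_A = 4215 − 5842 = -1627; ΔP_B = 39.25 − 41 = -1.75.
Midpoints: Q̄_A = 5028.5, P̄_B = 40.12.
ε = (ΔQ_A/Q̄_A)/(ΔP_B/P̄_B) = (-1627/5028.5)/(-1.75/40.12) ≈ 7.42.
ε > 0: Coke and Pepsi are substitutes.

7.42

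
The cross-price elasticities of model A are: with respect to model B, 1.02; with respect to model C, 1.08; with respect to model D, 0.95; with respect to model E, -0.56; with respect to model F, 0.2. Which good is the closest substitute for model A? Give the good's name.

Substitutes have ε > 0. Among the positive values, 1.08 (model C) is largest.

model C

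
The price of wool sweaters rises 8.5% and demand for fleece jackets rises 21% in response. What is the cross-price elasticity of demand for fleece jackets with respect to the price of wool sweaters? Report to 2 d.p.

ε = (%ΔQ of fleece jackets) / (%ΔP of wool sweaters) = (21%) / (8.5%) ≈ 2.47.
Positive cross-price elasticity: substitutes.

2.47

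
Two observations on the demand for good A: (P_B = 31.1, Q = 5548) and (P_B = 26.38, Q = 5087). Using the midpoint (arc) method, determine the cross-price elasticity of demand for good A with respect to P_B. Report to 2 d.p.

0.53

ΔQ_A = 5087 − 5548 = -461; ΔP_B = 26.38 − 31.1 = -4.72.
Midpoints: Q̄_A = 5317.5, P̄_B = 28.74.
ε = (ΔQ_A/Q̄_A)/(ΔP_B/P̄_B) = (-461/5317.5)/(-4.72/28.74) ≈ 0.53.
ε > 0: good A and good B are substitutes.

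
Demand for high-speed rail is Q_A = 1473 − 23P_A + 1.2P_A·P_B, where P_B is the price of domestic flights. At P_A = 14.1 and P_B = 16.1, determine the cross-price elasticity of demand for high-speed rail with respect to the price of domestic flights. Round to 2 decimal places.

At P_A = 14.1 and P_B = 16.1: Q_A = 1421.112.
∂Q_A/∂P_B = 1.2P_A = 1.2(14.1) = 16.9200.
ε = (∂Q_A/∂P_B)(P_B/Q_A) = 16.9200 × (16.1/1421.112) ≈ 0.19.

0.19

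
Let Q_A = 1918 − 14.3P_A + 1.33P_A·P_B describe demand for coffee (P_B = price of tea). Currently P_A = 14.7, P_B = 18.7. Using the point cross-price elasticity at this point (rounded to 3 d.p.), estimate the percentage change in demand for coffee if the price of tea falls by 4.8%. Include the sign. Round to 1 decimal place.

-0.8%

At P_A = 14.7, P_B = 18.7: Q_A = 2073.394.
∂Q_A/∂P_B = 1.33P_A = 19.5510.
ε = (∂Q_A/∂P_B)(P_B/Q_A) = 19.5510 × 18.7/2073.394 ≈ 0.176.
%ΔQ_A ≈ ε × %ΔP_B = 0.176 × (-4.8%) = -0.8%.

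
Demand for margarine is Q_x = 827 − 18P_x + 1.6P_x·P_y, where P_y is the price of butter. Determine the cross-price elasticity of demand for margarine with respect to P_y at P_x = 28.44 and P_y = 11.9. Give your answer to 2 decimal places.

0.63

At P_x = 28.44 and P_y = 11.9: Q_x = 856.578.
∂Q_x/∂P_y = 1.6P_x = 1.6(28.44) = 45.5040.
ε = (∂Q_x/∂P_y)(P_y/Q_x) = 45.5040 × (11.9/856.578) ≈ 0.63.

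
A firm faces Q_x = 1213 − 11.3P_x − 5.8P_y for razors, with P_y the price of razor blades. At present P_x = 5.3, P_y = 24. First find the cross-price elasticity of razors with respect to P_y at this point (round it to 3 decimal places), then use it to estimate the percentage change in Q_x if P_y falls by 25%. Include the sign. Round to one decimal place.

3.4%

At P_x = 5.3, P_y = 24: Q_x = 1013.91.
∂Q_x/∂P_y = -5.8.
ε = (∂Q_x/∂P_y)(P_y/Q_x) = -5.8000 × 24/1013.91 ≈ -0.137.
%ΔQ_x ≈ ε × %ΔP_y = -0.137 × (-25%) = 3.4%.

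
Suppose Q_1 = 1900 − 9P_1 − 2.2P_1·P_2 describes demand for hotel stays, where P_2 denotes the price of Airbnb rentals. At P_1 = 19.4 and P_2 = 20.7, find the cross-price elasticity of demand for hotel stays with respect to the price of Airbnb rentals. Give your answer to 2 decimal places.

-1.05

At P_1 = 19.4 and P_2 = 20.7: Q_1 = 841.924.
∂Q_1/∂P_2 = -2.2P_1 = -2.2(19.4) = -42.6800.
ε = (∂Q_1/∂P_2)(P_2/Q_1) = -42.6800 × (20.7/841.924) ≈ -1.05.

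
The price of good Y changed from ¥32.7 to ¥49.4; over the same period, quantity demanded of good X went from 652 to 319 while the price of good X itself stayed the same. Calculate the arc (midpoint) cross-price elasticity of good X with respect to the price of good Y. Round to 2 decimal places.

-1.69

ΔQ_X = 319 − 652 = -333; ΔP_Y = 49.4 − 32.7 = 16.7.
Midpoints: Q̄_X = 485.5, P̄_Y = 41.05.
ε = (ΔQ_X/Q̄_X)/(ΔP_Y/P̄_Y) = (-333/485.5)/(16.7/41.05) ≈ -1.69.
ε < 0: good X and good Y are complements.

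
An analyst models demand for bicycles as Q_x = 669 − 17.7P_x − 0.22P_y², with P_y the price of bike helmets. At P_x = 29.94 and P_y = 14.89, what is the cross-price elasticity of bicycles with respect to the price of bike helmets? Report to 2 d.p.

-1.08

At P_x = 29.94 and P_y = 14.89: Q_x = 90.285.
∂Q_x/∂P_y = -0.44P_y = -0.44(14.89) = -6.5516.
ε = (∂Q_x/∂P_y)(P_y/Q_x) = -6.5516 × (14.89/90.285) ≈ -1.08.
ε < 0: complements.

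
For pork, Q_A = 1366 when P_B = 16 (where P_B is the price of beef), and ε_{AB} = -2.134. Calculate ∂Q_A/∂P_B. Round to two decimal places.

-182.19

ε = (∂Q_A/∂P_B)·(P_B/Q_A) ⇒ ∂Q_A/∂P_B = ε·Q_A/P_B = -2.134 × 1366/16 ≈ -182.19.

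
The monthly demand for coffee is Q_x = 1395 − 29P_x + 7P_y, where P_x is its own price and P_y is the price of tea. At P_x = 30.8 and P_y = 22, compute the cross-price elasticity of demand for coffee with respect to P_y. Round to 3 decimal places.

At P_x = 30.8 and P_y = 22: Q_x = 655.8.
∂Q_x/∂P_y = 7.
ε = (∂Q_x/∂P_y)(P_y/Q_x) = 7 × (22/655.8) ≈ 0.235.
Since ε > 0, coffee and tea are substitutes.

0.235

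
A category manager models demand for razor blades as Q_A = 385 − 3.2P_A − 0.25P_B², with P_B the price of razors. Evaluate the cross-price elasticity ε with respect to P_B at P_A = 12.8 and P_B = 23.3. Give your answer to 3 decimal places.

-1.303

At P_A = 12.8 and P_B = 23.3: Q_A = 208.317.
∂Q_A/∂P_B = -0.5P_B = -0.5(23.3) = -11.6500.
ε = (∂Q_A/∂P_B)(P_B/Q_A) = -11.6500 × (23.3/208.317) ≈ -1.303.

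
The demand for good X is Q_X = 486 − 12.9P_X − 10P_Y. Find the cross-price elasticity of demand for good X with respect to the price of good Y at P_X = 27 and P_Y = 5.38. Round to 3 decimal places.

At P_X = 27 and P_Y = 5.38: Q_X = 83.9.
∂Q_X/∂P_Y = -10.
ε = (∂Q_X/∂P_Y)(P_Y/Q_X) = -10 × (5.38/83.9) ≈ -0.641.

-0.641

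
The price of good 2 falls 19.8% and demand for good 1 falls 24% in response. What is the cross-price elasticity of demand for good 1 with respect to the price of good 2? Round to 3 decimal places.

1.212

ε = (%ΔQ of good 1) / (%ΔP of good 2) = (-24%) / (-19.8%) ≈ 1.212.
Positive cross-price elasticity: substitutes.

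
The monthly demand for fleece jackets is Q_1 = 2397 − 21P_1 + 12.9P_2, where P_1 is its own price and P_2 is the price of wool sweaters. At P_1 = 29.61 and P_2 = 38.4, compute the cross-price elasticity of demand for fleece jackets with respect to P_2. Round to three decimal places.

0.218

At P_1 = 29.61 and P_2 = 38.4: Q_1 = 2270.55.
∂Q_1/∂P_2 = 12.9.
ε = (∂Q_1/∂P_2)(P_2/Q_1) = 12.9 × (38.4/2270.55) ≈ 0.218.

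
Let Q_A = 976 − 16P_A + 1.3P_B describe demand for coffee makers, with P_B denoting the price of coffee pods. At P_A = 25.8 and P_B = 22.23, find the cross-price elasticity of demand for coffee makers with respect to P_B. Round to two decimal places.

0.05

At P_A = 25.8 and P_B = 22.23: Q_A = 592.099.
∂Q_A/∂P_B = 1.3.
ε = (∂Q_A/∂P_B)(P_B/Q_A) = 1.3 × (22.23/592.099) ≈ 0.05.
Since ε > 0, coffee makers and coffee pods are substitutes.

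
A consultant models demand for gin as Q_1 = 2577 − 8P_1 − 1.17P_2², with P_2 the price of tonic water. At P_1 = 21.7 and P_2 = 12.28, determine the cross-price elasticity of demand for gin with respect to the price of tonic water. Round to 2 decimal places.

-0.16

At P_1 = 21.7 and P_2 = 12.28: Q_1 = 2226.966.
∂Q_1/∂P_2 = -2.34P_2 = -2.34(12.28) = -28.7352.
ε = (∂Q_1/∂P_2)(P_2/Q_1) = -28.7352 × (12.28/2226.966) ≈ -0.16.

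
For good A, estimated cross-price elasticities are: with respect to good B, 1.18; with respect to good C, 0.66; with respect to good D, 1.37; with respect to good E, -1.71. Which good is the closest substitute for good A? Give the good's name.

good D

Substitutes have ε > 0. Among the positive values, 1.37 (good D) is largest.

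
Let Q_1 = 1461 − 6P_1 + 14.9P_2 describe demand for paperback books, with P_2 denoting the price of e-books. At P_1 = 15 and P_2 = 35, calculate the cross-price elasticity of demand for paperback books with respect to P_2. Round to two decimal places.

At P_1 = 15 and P_2 = 35: Q_1 = 1892.5.
∂Q_1/∂P_2 = 14.9.
ε = (∂Q_1/∂P_2)(P_2/Q_1) = 14.9 × (35/1892.5) ≈ 0.28.
Since ε > 0, paperback books and e-books are substitutes.

0.28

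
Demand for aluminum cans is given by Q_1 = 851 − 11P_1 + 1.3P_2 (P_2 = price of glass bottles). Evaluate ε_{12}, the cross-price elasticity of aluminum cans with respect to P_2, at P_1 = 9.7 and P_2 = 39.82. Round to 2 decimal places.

At P_1 = 9.7 and P_2 = 39.82: Q_1 = 796.066.
∂Q_1/∂P_2 = 1.3.
ε = (∂Q_1/∂P_2)(P_2/Q_1) = 1.3 × (39.82/796.066) ≈ 0.07.

0.07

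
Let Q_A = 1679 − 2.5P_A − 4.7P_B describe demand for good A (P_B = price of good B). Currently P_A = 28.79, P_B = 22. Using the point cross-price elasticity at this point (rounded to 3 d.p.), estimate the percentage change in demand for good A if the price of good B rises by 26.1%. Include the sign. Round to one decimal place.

At P_A = 28.79, P_B = 22: Q_A = 1503.625.
∂Q_A/∂P_B = -4.7.
ε = (∂Q_A/∂P_B)(P_B/Q_A) = -4.7000 × 22/1503.625 ≈ -0.069.
%ΔQ_A ≈ ε × %ΔP_B = -0.069 × (26.1%) = -1.8%.

-1.8%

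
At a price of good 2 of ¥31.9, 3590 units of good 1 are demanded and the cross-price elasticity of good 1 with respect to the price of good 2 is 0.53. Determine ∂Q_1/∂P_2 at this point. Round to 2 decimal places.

59.65

ε = (∂Q_1/∂P_2)·(P_2/Q_1) ⇒ ∂Q_1/∂P_2 = ε·Q_1/P_2 = 0.53 × 3590/31.9 ≈ 59.65.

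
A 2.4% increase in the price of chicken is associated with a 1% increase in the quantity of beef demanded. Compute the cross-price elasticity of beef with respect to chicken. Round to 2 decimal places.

ε = (%ΔQ of beef) / (%ΔP of chicken) = (1%) / (2.4%) ≈ 0.42.
Positive cross-price elasticity: substitutes.

0.42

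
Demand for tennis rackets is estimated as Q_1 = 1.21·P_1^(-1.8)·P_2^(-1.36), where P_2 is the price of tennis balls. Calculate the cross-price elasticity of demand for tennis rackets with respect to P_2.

In a log-linear (constant-elasticity) demand function, the coefficient on the exponent of P_2 is the cross-price elasticity.
ε = -1.36. Negative, so tennis rackets and tennis balls are complements.

-1.36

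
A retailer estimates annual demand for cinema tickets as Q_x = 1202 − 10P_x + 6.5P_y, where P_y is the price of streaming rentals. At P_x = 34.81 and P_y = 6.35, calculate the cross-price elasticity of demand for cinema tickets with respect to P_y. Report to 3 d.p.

0.046

At P_x = 34.81 and P_y = 6.35: Q_x = 895.175.
∂Q_x/∂P_y = 6.5.
ε = (∂Q_x/∂P_y)(P_y/Q_x) = 6.5 × (6.35/895.175) ≈ 0.046.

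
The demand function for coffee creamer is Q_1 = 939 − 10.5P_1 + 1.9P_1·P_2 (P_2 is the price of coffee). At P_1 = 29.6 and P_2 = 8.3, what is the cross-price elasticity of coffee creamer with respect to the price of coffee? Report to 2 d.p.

At P_1 = 29.6 and P_2 = 8.3: Q_1 = 1094.992.
∂Q_1/∂P_2 = 1.9P_1 = 1.9(29.6) = 56.2400.
ε = (∂Q_1/∂P_2)(P_2/Q_1) = 56.2400 × (8.3/1094.992) ≈ 0.43.

0.43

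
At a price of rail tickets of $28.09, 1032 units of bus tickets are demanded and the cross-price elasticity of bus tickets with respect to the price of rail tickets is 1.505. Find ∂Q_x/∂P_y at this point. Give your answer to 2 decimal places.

55.29

ε = (∂Q_x/∂P_y)·(P_y/Q_x) ⇒ ∂Q_x/∂P_y = ε·Q_x/P_y = 1.505 × 1032/28.09 ≈ 55.29.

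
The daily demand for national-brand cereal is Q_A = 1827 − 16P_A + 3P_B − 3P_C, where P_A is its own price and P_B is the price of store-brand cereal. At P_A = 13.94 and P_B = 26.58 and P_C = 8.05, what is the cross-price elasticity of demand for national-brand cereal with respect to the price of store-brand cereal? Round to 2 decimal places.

0.05

At P_A = 13.94 and P_B = 26.58 and P_C = 8.05: Q_A = 1659.55.
∂Q_A/∂P_B = 3.
ε = (∂Q_A/∂P_B)(P_B/Q_A) = 3 × (26.58/1659.55) ≈ 0.05.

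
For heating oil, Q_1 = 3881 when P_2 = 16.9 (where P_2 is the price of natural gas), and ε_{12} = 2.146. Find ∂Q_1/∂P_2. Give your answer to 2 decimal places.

ε = (∂Q_1/∂P_2)·(P_2/Q_1) ⇒ ∂Q_1/∂P_2 = ε·Q_1/P_2 = 2.146 × 3881/16.9 ≈ 492.82.

492.82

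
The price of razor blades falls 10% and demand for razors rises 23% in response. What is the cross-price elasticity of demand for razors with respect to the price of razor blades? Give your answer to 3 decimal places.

-2.300

ε = (%ΔQ of razors) / (%ΔP of razor blades) = (23%) / (-10%) ≈ -2.300.
Negative cross-price elasticity: complements.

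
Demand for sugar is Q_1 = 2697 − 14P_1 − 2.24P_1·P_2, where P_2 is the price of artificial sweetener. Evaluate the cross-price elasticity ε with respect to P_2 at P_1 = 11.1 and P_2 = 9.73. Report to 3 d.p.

At P_1 = 11.1 and P_2 = 9.73: Q_1 = 2299.673.
∂Q_1/∂P_2 = -2.24P_1 = -2.24(11.1) = -24.8640.
ε = (∂Q_1/∂P_2)(P_2/Q_1) = -24.8640 × (9.73/2299.673) ≈ -0.105.

-0.105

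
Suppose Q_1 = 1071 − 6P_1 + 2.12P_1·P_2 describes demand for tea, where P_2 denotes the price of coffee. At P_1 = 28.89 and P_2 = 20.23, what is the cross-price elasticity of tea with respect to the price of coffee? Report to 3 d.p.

0.580

At P_1 = 28.89 and P_2 = 20.23: Q_1 = 2136.683.
∂Q_1/∂P_2 = 2.12P_1 = 2.12(28.89) = 61.2468.
ε = (∂Q_1/∂P_2)(P_2/Q_1) = 61.2468 × (20.23/2136.683) ≈ 0.580.
ε > 0: substitutes.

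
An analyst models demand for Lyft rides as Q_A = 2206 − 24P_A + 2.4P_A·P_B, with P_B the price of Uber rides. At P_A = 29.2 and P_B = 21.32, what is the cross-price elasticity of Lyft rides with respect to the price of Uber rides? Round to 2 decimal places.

At P_A = 29.2 and P_B = 21.32: Q_A = 2999.306.
∂Q_A/∂P_B = 2.4P_A = 2.4(29.2) = 70.0800.
ε = (∂Q_A/∂P_B)(P_B/Q_A) = 70.0800 × (21.32/2999.306) ≈ 0.50.

0.50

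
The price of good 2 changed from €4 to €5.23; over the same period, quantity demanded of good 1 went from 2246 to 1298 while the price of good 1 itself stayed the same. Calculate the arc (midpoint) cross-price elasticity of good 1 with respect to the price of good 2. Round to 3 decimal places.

ΔQ_1 = 1298 − 2246 = -948; ΔP_2 = 5.23 − 4 = 1.23.
Midpoints: Q̄_1 = 1772.0, P̄_2 = 4.62.
ε = (ΔQ_1/Q̄_1)/(ΔP_2/P̄_2) = (-948/1772.0)/(1.23/4.62) ≈ -2.007.

-2.007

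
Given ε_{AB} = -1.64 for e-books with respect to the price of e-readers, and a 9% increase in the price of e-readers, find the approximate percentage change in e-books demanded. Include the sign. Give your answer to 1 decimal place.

-14.8%

%ΔQ ≈ ε × %ΔP of e-readers = -1.64 × (9%) = -14.8%.
Demand for e-books falls by about 14.8%.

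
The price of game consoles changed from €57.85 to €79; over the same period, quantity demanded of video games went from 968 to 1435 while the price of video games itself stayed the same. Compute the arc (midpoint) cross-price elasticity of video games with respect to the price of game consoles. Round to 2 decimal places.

ΔQ_A = 1435 − 968 = 467; ΔP_B = 79 − 57.85 = 21.15.
Midpoints: Q̄_A = 1201.5, P̄_B = 68.42.
ε = (ΔQ_A/Q̄_A)/(ΔP_B/P̄_B) = (467/1201.5)/(21.15/68.42) ≈ 1.26.
ε > 0: video games and game consoles are substitutes.

1.26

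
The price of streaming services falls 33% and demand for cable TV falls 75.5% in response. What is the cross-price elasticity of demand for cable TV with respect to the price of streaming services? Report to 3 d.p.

ε = (%ΔQ of cable TV) / (%ΔP of streaming services) = (-75.5%) / (-33%) ≈ 2.288.
Positive cross-price elasticity: substitutes.

2.288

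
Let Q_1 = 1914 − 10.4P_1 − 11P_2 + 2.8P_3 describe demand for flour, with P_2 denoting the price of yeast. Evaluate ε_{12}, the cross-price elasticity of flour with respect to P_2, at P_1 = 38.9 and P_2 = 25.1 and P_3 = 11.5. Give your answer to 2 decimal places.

At P_1 = 38.9 and P_2 = 25.1 and P_3 = 11.5: Q_1 = 1265.54.
∂Q_1/∂P_2 = -11.
ε = (∂Q_1/∂P_2)(P_2/Q_1) = -11 × (25.1/1265.54) ≈ -0.22.
Since ε < 0, flour and yeast are complements.

-0.22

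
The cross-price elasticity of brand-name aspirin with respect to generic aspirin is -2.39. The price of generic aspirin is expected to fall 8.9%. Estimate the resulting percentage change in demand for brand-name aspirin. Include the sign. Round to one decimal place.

%ΔQ ≈ ε × %ΔP of generic aspirin = -2.39 × (-8.9%) = 21.3%.

21.3%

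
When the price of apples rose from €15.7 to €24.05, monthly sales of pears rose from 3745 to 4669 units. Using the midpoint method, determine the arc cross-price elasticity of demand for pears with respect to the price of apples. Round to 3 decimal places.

ΔQ_A = 4669 − 3745 = 924; ΔP_B = 24.05 − 15.7 = 8.35.
Midpoints: Q̄_A = 4207.0, P̄_B = 19.88.
ε = (ΔQ_A/Q̄_A)/(ΔP_B/P̄_B) = (924/4207.0)/(8.35/19.88) ≈ 0.523.
ε > 0: pears and apples are substitutes.

0.523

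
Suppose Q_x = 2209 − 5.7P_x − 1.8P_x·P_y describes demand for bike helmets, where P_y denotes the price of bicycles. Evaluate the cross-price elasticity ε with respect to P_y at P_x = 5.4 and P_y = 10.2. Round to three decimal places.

At P_x = 5.4 and P_y = 10.2: Q_x = 2079.076.
∂Q_x/∂P_y = -1.8P_x = -1.8(5.4) = -9.7200.
ε = (∂Q_x/∂P_y)(P_y/Q_x) = -9.7200 × (10.2/2079.076) ≈ -0.048.
ε < 0: complements.

-0.048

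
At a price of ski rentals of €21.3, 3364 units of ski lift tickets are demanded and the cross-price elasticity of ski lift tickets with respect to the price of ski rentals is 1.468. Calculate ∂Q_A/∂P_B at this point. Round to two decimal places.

231.85

ε = (∂Q_A/∂P_B)·(P_B/Q_A) ⇒ ∂Q_A/∂P_B = ε·Q_A/P_B = 1.468 × 3364/21.3 ≈ 231.85.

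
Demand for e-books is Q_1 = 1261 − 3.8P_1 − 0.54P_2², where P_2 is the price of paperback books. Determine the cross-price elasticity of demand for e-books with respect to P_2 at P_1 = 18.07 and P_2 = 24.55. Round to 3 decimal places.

At P_1 = 18.07 and P_2 = 24.55: Q_1 = 866.875.
∂Q_1/∂P_2 = -1.08P_2 = -1.08(24.55) = -26.5140.
ε = (∂Q_1/∂P_2)(P_2/Q_1) = -26.5140 × (24.55/866.875) ≈ -0.751.
ε < 0: complements.

-0.751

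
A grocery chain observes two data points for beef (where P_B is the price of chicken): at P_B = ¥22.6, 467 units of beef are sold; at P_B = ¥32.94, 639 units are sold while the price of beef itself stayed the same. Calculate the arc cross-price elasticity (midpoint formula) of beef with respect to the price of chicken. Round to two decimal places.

ΔQ_A = 639 − 467 = 172; ΔP_B = 32.94 − 22.6 = 10.34.
Midpoints: Q̄_A = 553.0, P̄_B = 27.77.
ε = (ΔQ_A/Q̄_A)/(ΔP_B/P̄_B) = (172/553.0)/(10.34/27.77) ≈ 0.84.
ε > 0: beef and chicken are substitutes.

0.84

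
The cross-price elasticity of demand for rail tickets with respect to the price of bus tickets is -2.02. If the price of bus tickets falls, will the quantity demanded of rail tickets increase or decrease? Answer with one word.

ε < 0 and the price of bus tickets falls, so the quantity of rail tickets moves in the opposite direction: it increases.

increase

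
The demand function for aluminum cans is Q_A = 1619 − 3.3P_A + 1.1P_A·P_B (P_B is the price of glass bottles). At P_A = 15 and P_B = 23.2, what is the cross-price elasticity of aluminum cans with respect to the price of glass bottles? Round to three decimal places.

0.196

At P_A = 15 and P_B = 23.2: Q_A = 1952.3.
∂Q_A/∂P_B = 1.1P_A = 1.1(15) = 16.5000.
ε = (∂Q_A/∂P_B)(P_B/Q_A) = 16.5000 × (23.2/1952.3) ≈ 0.196.
ε > 0: substitutes.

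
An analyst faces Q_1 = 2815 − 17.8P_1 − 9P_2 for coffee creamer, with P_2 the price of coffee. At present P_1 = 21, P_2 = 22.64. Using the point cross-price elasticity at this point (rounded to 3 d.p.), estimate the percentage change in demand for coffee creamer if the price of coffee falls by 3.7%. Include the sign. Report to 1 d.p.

0.3%

At P_1 = 21, P_2 = 22.64: Q_1 = 2237.44.
∂Q_1/∂P_2 = -9.
ε = (∂Q_1/∂P_2)(P_2/Q_1) = -9.0000 × 22.64/2237.44 ≈ -0.091.
%ΔQ_1 ≈ ε × %ΔP_2 = -0.091 × (-3.7%) = 0.3%.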